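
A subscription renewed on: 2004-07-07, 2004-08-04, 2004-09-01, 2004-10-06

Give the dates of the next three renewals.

2004-11-03, 2004-12-01, 2005-01-05

These are Wednesdays at 28- or 35-day spacing (28, 28, 35).
The pattern: 1st Wednesday of the month.
1st Wednesday of November 2004: 2004-11-03.
December 2004 — 1st Wednesday is 2004-12-01.
January 2005 — 1st Wednesday is 2005-01-05.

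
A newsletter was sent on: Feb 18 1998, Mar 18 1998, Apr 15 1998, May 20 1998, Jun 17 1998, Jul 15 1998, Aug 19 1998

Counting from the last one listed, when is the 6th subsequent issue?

Feb 17 1999

Gaps: 28, 28, 35, 28, 28, 35 days — a mix of 28 and 35. Every date is a Wednesday.
Each is the 3rd Wednesday of its month.
September 1998 — 3rd Wednesday is Sep 16 1998.
October 1998 — 3rd Wednesday is Oct 21 1998.
November 1998 — 3rd Wednesday is Nov 18 1998.
3rd Wednesday of December 1998: Dec 16 1998.
3rd Wednesday of January 1999: Jan 20 1999.
3rd Wednesday of February 1999: Feb 17 1999.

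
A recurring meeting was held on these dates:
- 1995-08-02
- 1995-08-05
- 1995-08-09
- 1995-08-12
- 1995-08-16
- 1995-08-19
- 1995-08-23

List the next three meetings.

1995-08-26, 1995-08-30, 1995-09-02

Gaps: 3, 4, 3, 4, 3, 4 days — not constant, but cyclic with period 2.
The events fall on every Wednesday and Saturday.
Next Saturday: 1995-08-26.
Next Wednesday: 1995-08-30.
Next Saturday: 1995-09-02.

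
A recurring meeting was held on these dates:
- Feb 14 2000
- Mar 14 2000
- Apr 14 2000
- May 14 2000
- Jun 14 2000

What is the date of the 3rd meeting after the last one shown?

Sep 14 2000

Gaps: 29, 31, 30, 31 days — not constant. Every event is on the 14th of the month.
Pattern: the 14th of each month.
Next: July 2000 → Jul 14 2000.
Next: August 2000 → Aug 14 2000.
September 2000: Sep 14 2000.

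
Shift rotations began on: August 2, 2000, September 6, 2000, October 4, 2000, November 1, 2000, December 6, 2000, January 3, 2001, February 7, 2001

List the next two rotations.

All dates are Wednesdays, 35, 28, 28, 35, 28, 35 days apart.
Specifically, the 1st Wednesday of each month.
1st Wednesday of March 2001: March 7, 2001.
April 2001 — 1st Wednesday is April 4, 2001.

March 7, 2001; April 4, 2001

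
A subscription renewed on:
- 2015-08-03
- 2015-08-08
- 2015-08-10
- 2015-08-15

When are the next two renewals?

2015-08-17, 2015-08-22

The gap pattern 5, 2, 5 repeats every 2 events.
These are the Mondays and Saturdays of each week.
The following Monday is 2015-08-17.
The following Saturday is 2015-08-22.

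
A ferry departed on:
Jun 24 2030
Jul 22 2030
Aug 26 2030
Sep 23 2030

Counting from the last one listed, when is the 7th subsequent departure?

These are Mondays at 28- or 35-day spacing (28, 35, 28).
The pattern: 4th Monday of the month.
4th Monday of October 2030: Oct 28 2030.
November 2030 — 4th Monday is Nov 25 2030.
4th Monday of December 2030: Dec 23 2030.
4th Monday of January 2031: Jan 27 2031.
February 2031 — 4th Monday is Feb 24 2031.
4th Monday of March 2031: Mar 24 2031.
April 2031 — 4th Monday is Apr 28 2031.

Apr 28 2031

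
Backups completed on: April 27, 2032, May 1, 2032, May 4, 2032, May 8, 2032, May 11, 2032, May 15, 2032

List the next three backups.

Every event lands on a Tuesday or Saturday (gaps cycle 4, 3, 4, 3, 4).
So the schedule is: every Tuesday and Saturday.
Next Tuesday: May 18, 2032.
The following Saturday is May 22, 2032.
Next Tuesday: May 25, 2032.

May 18, 2032; May 22, 2032; May 25, 2032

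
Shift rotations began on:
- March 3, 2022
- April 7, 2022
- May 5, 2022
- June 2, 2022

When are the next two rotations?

July 7, 2022; August 4, 2022

Gaps: 35, 28, 28 days — a mix of 28 and 35. Every date is a Thursday.
Each is the 1st Thursday of its month.
July 2022 — 1st Thursday is July 7, 2022.
August 2022 — 1st Thursday is August 4, 2022.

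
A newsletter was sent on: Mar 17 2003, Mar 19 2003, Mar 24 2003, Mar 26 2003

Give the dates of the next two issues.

Mar 31 2003, Apr 2 2003

Gaps: 2, 5, 2 days — not constant, but cyclic with period 2.
The events fall on every Monday and Wednesday.
Next Monday: Mar 31 2003.
Next Wednesday: Apr 2 2003.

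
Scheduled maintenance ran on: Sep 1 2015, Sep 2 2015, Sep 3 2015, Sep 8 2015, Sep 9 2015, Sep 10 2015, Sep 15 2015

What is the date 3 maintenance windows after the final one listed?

Gaps: 1, 1, 5, 1, 1, 5 days — not constant, but cyclic with period 3.
The events fall on every Tuesday, Wednesday and Thursday.
Next Wednesday: Sep 16 2015.
Next Thursday: Sep 17 2015.
Next Tuesday: Sep 22 2015.

Sep 22 2015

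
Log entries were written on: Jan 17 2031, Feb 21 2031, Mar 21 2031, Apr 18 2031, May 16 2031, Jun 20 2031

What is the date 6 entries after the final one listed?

Dec 19 2031

These are Fridays at 28- or 35-day spacing (35, 28, 28, 28, 35).
The pattern: 3rd Friday of the month.
July 2031 — 3rd Friday is Jul 18 2031.
August 2031 — 3rd Friday is Aug 15 2031.
September 2031 — 3rd Friday is Sep 19 2031.
3rd Friday of October 2031: Oct 17 2031.
November 2031 — 3rd Friday is Nov 21 2031.
December 2031 — 3rd Friday is Dec 19 2031.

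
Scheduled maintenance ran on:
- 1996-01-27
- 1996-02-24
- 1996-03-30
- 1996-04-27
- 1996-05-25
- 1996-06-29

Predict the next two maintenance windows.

1996-07-27, 1996-08-31

Every date is a Saturday; gaps 28, 35, 28, 28, 35 days.
Each is the last Saturday of its month (at least one falls on the 29th or later, ruling out '4th Saturday').
Last Saturday of July 1996: 1996-07-27.
August 1996 ends with Saturday 1996-08-31.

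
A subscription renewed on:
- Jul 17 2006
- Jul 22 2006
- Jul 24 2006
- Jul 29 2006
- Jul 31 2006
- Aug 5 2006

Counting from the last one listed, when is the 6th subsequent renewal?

Aug 26 2006

Every event lands on a Monday or Saturday (gaps cycle 5, 2, 5, 2, 5).
So the schedule is: every Monday and Saturday.
Next Monday: Aug 7 2006.
The following Saturday is Aug 12 2006.
Next Monday: Aug 14 2006.
The following Saturday is Aug 19 2006.
Next Monday: Aug 21 2006.
The following Saturday is Aug 26 2006.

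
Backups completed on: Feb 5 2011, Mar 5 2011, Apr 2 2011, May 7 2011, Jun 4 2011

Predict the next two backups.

These are Saturdays at 28- or 35-day spacing (28, 28, 35, 28).
The pattern: 1st Saturday of the month.
1st Saturday of July 2011: Jul 2 2011.
August 2011 — 1st Saturday is Aug 6 2011.

Jul 2 2011, Aug 6 2011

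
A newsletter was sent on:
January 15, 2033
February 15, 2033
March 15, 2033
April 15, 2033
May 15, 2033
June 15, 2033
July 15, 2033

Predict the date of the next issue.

The day-of-month is always 15 (31, 28, 31, 30, 31, 30 days between events).
So this recurs on the 15th of each month.
Next: August 2033 → August 15, 2033.

August 15, 2033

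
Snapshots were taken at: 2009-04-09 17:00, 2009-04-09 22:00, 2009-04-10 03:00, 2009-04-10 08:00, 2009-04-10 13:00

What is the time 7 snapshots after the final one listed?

The interval is a steady 5 hours (5, 5, 5, 5).
2009-04-10 13:00 + 5 h = 2009-04-10 18:00.
2009-04-10 18:00 + 5 h = 2009-04-10 23:00.
2009-04-10 23:00 + 5 h = 2009-04-11 04:00.
2009-04-11 04:00 + 5 h = 2009-04-11 09:00.
2009-04-11 09:00 + 5 h = 2009-04-11 14:00.
2009-04-11 14:00 + 5 h = 2009-04-11 19:00.
2009-04-11 19:00 + 5 h = 2009-04-12 00:00.

2009-04-12 00:00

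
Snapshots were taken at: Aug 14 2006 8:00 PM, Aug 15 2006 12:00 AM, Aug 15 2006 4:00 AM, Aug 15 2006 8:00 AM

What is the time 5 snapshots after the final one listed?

Spacing: 4, 4, 4 h — constant 4 h.
Aug 15 2006 8:00 AM + 4 h = Aug 15 2006 12:00 PM.
Aug 15 2006 12:00 PM + 4 h = Aug 15 2006 4:00 PM.
Aug 15 2006 4:00 PM + 4 h = Aug 15 2006 8:00 PM.
Aug 15 2006 8:00 PM + 4 h = Aug 16 2006 12:00 AM.
Aug 16 2006 12:00 AM + 4 h = Aug 16 2006 4:00 AM.

Aug 16 2006 4:00 AM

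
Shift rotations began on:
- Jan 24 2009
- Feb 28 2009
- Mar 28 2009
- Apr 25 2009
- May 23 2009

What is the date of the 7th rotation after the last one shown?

Dec 26 2009

Gaps: 35, 28, 28, 28 days — a mix of 28 and 35. Every date is a Saturday.
Each is the 4th Saturday of its month.
4th Saturday of June 2009: Jun 27 2009.
4th Saturday of July 2009: Jul 25 2009.
August 2009 — 4th Saturday is Aug 22 2009.
September 2009 — 4th Saturday is Sep 26 2009.
4th Saturday of October 2009: Oct 24 2009.
4th Saturday of November 2009: Nov 28 2009.
December 2009 — 4th Saturday is Dec 26 2009.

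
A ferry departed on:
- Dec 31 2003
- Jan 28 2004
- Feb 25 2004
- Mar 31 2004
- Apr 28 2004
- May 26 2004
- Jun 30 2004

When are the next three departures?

All Wednesdays; the gaps (28, 28, 35, 28, 28, 35) vary with month length.
This is the last Wednesday of each month.
Last Wednesday of July 2004: Jul 28 2004.
Last Wednesday of August 2004: Aug 25 2004.
September 2004 ends with Wednesday Sep 29 2004.

Jul 28 2004, Aug 25 2004, Sep 29 2004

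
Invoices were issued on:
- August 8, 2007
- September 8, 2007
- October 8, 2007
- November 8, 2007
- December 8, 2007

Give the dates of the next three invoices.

January 8, 2008; February 8, 2008; March 8, 2008

Each date is the 8th; the gaps (31, 30, 31, 30) track the month lengths.
The rule is the 8th of each month.
January 2008: January 8, 2008.
Next: February 2008 → February 8, 2008.
March 2008: March 8, 2008.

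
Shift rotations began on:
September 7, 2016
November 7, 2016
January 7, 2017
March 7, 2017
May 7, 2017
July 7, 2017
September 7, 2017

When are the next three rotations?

Each date is the 7th; the gaps (61, 61, 59, 61, 61, 62) track the month lengths.
The rule is the 7th of every 2 months.
November 2017: November 7, 2017.
Next: January 2018 → January 7, 2018.
March 2018: March 7, 2018.

November 7, 2017; January 7, 2018; March 7, 2018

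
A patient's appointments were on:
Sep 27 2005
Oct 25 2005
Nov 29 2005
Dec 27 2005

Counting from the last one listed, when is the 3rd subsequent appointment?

These are Tuesdays with 28, 35, 28-day gaps.
Each is the final Tuesday of its month — Nov 29 2005 is past the 28th, so '4th Tuesday' doesn't fit.
January 2006 ends with Tuesday Jan 31 2006.
February 2006 ends with Tuesday Feb 28 2006.
March 2006 ends with Tuesday Mar 28 2006.

Mar 28 2006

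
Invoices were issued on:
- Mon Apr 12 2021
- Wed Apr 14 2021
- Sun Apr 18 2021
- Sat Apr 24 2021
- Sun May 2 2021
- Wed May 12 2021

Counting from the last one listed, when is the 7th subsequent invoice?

The spacing grows by 2 each time: 2, 4, 6, 8, 10 days.
Next gap: 12 days. Wed May 12 2021 + 12 days = Mon May 24 2021.
Next gap: 14 days. Mon May 24 2021 + 14 days = Mon Jun 7 2021.
Next gap: 16 days. Mon Jun 7 2021 + 16 days = Wed Jun 23 2021.
Next gap: 18 days. Wed Jun 23 2021 + 18 days = Sun Jul 11 2021.
Next gap: 20 days. Sun Jul 11 2021 + 20 days = Sat Jul 31 2021.
Next gap: 22 days. Sat Jul 31 2021 + 22 days = Sun Aug 22 2021.
Next gap: 24 days. Sun Aug 22 2021 + 24 days = Wed Sep 15 2021.

Wed Sep 15 2021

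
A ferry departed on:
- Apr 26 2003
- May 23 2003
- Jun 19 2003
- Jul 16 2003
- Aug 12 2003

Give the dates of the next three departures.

Gaps between consecutive events: 27, 27, 27, 27 days — a constant 27-day interval.
Aug 12 2003 + 27 days = Sep 8 2003.
Sep 8 2003 + 27 days = Oct 5 2003.
Oct 5 2003 + 27 days = Nov 1 2003.

Sep 8 2003, Oct 5 2003, Nov 1 2003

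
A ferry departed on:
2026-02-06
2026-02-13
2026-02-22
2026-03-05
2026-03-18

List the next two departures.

Intervals are 7, 9, 11, 13 days — an arithmetic progression with common difference 2.
Next gap: 15 days. 2026-03-18 + 15 days = 2026-04-02.
Next gap: 17 days. 2026-04-02 + 17 days = 2026-04-19.

2026-04-02, 2026-04-19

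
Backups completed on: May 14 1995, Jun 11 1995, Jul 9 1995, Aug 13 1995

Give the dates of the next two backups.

Gaps: 28, 28, 35 days — a mix of 28 and 35. Every date is a Sunday.
Each is the 2nd Sunday of its month.
September 1995 — 2nd Sunday is Sep 10 1995.
October 1995 — 2nd Sunday is Oct 8 1995.

Sep 10 1995, Oct 8 1995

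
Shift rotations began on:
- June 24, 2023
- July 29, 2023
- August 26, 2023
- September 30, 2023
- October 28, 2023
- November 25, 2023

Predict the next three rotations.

December 30, 2023; January 27, 2024; February 24, 2024

All Saturdays; the gaps (35, 28, 35, 28, 28) vary with month length.
This is the last Saturday of each month.
December 2023 ends with Saturday December 30, 2023.
Last Saturday of January 2024: January 27, 2024.
Last Saturday of February 2024: February 24, 2024.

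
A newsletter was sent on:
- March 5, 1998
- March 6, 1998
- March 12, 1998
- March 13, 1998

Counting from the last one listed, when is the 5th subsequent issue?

April 2, 1998

The gap pattern 1, 6, 1 repeats every 2 events.
These are the Thursdays and Fridays of each week.
The following Thursday is March 19, 1998.
Next Friday: March 20, 1998.
The following Thursday is March 26, 1998.
The following Friday is March 27, 1998.
Next Thursday: April 2, 1998.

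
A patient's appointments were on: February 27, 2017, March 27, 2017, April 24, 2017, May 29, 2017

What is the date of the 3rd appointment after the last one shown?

August 28, 2017

Every date is a Monday; gaps 28, 28, 35 days.
Each is the last Monday of its month (at least one falls on the 29th or later, ruling out '4th Monday').
Last Monday of June 2017: June 26, 2017.
Last Monday of July 2017: July 31, 2017.
Last Monday of August 2017: August 28, 2017.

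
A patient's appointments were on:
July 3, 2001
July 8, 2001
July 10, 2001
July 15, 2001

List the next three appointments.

Every event lands on a Tuesday or Sunday (gaps cycle 5, 2, 5).
So the schedule is: every Tuesday and Sunday.
Next Tuesday: July 17, 2001.
Next Sunday: July 22, 2001.
The following Tuesday is July 24, 2001.

July 17, 2001; July 22, 2001; July 24, 2001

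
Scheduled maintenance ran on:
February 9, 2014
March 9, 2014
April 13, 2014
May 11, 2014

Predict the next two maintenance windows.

June 8, 2014; July 13, 2014

Gaps: 28, 35, 28 days — a mix of 28 and 35. Every date is a Sunday.
Each is the 2nd Sunday of its month.
2nd Sunday of June 2014: June 8, 2014.
2nd Sunday of July 2014: July 13, 2014.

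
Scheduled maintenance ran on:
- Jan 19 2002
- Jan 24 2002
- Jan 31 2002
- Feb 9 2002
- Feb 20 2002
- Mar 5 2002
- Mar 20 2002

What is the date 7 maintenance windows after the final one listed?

Aug 28 2002

Gaps: 5, 7, 9, 11, 13, 15 days — each gap is 2 larger than the previous one.
Next gap: 17 days. Mar 20 2002 + 17 days = Apr 6 2002.
Next gap: 19 days. Apr 6 2002 + 19 days = Apr 25 2002.
Next gap: 21 days. Apr 25 2002 + 21 days = May 16 2002.
Next gap: 23 days. May 16 2002 + 23 days = Jun 8 2002.
Next gap: 25 days. Jun 8 2002 + 25 days = Jul 3 2002.
Next gap: 27 days. Jul 3 2002 + 27 days = Jul 30 2002.
Next gap: 29 days. Jul 30 2002 + 29 days = Aug 28 2002.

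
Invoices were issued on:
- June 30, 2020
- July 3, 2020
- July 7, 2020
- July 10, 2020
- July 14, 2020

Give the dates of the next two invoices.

Every event lands on a Tuesday or Friday (gaps cycle 3, 4, 3, 4).
So the schedule is: every Tuesday and Friday.
Next Friday: July 17, 2020.
The following Tuesday is July 21, 2020.

July 17, 2020; July 21, 2020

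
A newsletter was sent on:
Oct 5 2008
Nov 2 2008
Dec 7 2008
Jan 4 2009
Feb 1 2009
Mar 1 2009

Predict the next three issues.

These are Sundays at 28- or 35-day spacing (28, 35, 28, 28, 28).
The pattern: 1st Sunday of the month.
1st Sunday of April 2009: Apr 5 2009.
May 2009 — 1st Sunday is May 3 2009.
June 2009 — 1st Sunday is Jun 7 2009.

Apr 5 2009, May 3 2009, Jun 7 2009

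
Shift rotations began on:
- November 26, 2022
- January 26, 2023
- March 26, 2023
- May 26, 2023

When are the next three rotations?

Each date is the 26th; the gaps (61, 59, 61) track the month lengths.
The rule is the 26th of every 2 months.
July 2023: July 26, 2023.
September 2023: September 26, 2023.
Next: November 2023 → November 26, 2023.

July 26, 2023; September 26, 2023; November 26, 2023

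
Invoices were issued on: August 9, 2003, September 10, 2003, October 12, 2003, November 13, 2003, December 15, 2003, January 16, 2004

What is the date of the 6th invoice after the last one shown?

Every event comes 32 days after the last (32, 32, 32, 32, 32).
January 16, 2004 + 32 days = February 17, 2004.
February 17, 2004 + 32 days = March 20, 2004.
March 20, 2004 + 32 days = April 21, 2004.
April 21, 2004 + 32 days = May 23, 2004.
May 23, 2004 + 32 days = June 24, 2004.
June 24, 2004 + 32 days = July 26, 2004.

July 26, 2004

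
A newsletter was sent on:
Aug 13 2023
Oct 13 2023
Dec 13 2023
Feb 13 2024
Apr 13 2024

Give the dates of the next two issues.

Jun 13 2024, Aug 13 2024

Gaps: 61, 61, 62, 60 days — not constant. Every event is on the 13th of the month.
Pattern: the 13th of every 2 months.
Next: June 2024 → Jun 13 2024.
August 2024: Aug 13 2024.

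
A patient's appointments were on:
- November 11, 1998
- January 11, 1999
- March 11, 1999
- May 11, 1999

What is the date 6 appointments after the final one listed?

Gaps: 61, 59, 61 days — not constant. Every event is on the 11th of the month.
Pattern: the 11th of every 2 months.
July 1999: July 11, 1999.
September 1999: September 11, 1999.
November 1999: November 11, 1999.
January 2000: January 11, 2000.
March 2000: March 11, 2000.
May 2000: May 11, 2000.

May 11, 2000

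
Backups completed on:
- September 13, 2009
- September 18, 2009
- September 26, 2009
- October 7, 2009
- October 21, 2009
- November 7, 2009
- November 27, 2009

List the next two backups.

December 20, 2009; January 15, 2010

The spacing grows by 3 each time: 5, 8, 11, 14, 17, 20 days.
Next gap: 23 days. November 27, 2009 + 23 days = December 20, 2009.
Next gap: 26 days. December 20, 2009 + 26 days = January 15, 2010.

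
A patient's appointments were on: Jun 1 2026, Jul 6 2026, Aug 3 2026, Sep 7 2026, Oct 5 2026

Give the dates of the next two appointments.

Nov 2 2026, Dec 7 2026

All dates are Mondays, 35, 28, 35, 28 days apart.
Specifically, the 1st Monday of each month.
November 2026 — 1st Monday is Nov 2 2026.
1st Monday of December 2026: Dec 7 2026.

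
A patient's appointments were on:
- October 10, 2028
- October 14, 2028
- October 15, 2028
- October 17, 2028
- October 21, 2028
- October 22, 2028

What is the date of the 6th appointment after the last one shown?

Every event lands on a Tuesday or Saturday or Sunday (gaps cycle 4, 1, 2, 4, 1).
So the schedule is: every Tuesday, Saturday and Sunday.
Next Tuesday: October 24, 2028.
Next Saturday: October 28, 2028.
Next Sunday: October 29, 2028.
The following Tuesday is October 31, 2028.
The following Saturday is November 4, 2028.
Next Sunday: November 5, 2028.

November 5, 2028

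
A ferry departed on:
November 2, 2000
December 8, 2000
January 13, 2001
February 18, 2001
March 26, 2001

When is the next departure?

May 1, 2001

Gaps between consecutive events: 36, 36, 36, 36 days — a constant 36-day interval.
March 26, 2001 + 36 days = May 1, 2001.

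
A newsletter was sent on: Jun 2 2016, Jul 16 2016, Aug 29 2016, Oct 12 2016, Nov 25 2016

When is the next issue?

Gaps between consecutive events: 44, 44, 44, 44 days — a constant 44-day interval.
Nov 25 2016 + 44 days = Jan 8 2017.

Jan 8 2017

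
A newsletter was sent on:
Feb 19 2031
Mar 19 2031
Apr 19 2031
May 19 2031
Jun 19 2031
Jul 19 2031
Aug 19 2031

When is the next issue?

Sep 19 2031

Gaps: 28, 31, 30, 31, 30, 31 days — not constant. Every event is on the 19th of the month.
Pattern: the 19th of each month.
September 2031: Sep 19 2031.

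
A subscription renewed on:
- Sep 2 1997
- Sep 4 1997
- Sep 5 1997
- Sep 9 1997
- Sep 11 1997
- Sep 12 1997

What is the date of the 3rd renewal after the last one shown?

Gaps: 2, 1, 4, 2, 1 days — not constant, but cyclic with period 3.
The events fall on every Tuesday, Thursday and Friday.
Next Tuesday: Sep 16 1997.
The following Thursday is Sep 18 1997.
The following Friday is Sep 19 1997.

Sep 19 1997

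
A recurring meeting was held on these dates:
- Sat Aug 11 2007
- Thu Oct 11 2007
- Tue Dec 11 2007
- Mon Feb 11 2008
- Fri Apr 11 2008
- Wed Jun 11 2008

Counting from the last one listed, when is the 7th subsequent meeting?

Tue Aug 11 2009

Each date is the 11th; the gaps (61, 61, 62, 60, 61) track the month lengths.
The rule is the 11th of every 2 months.
August 2008: Mon Aug 11 2008.
Next: October 2008 → Sat Oct 11 2008.
December 2008: Thu Dec 11 2008.
Next: February 2009 → Wed Feb 11 2009.
Next: April 2009 → Sat Apr 11 2009.
June 2009: Thu Jun 11 2009.
August 2009: Tue Aug 11 2009.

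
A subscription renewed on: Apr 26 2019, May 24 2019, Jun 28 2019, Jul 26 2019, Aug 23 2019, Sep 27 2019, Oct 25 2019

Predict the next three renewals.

Gaps: 28, 35, 28, 28, 35, 28 days — a mix of 28 and 35. Every date is a Friday.
Each is the 4th Friday of its month.
4th Friday of November 2019: Nov 22 2019.
December 2019 — 4th Friday is Dec 27 2019.
January 2020 — 4th Friday is Jan 24 2020.

Nov 22 2019, Dec 27 2019, Jan 24 2020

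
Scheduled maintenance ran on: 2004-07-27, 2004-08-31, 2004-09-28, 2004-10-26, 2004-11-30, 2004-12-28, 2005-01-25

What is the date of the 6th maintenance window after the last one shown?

All Tuesdays; the gaps (35, 28, 28, 35, 28, 28) vary with month length.
This is the last Tuesday of each month.
February 2005 ends with Tuesday 2005-02-22.
March 2005 ends with Tuesday 2005-03-29.
Last Tuesday of April 2005: 2005-04-26.
May 2005 ends with Tuesday 2005-05-31.
June 2005 ends with Tuesday 2005-06-28.
July 2005 ends with Tuesday 2005-07-26.

2005-07-26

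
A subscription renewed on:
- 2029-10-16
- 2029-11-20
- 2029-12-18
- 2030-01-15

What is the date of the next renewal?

These are Tuesdays at 28- or 35-day spacing (35, 28, 28).
The pattern: 3rd Tuesday of the month.
3rd Tuesday of February 2030: 2030-02-19.

2030-02-19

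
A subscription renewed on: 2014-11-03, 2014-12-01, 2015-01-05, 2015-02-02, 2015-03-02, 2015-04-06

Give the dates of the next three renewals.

2015-05-04, 2015-06-01, 2015-07-06

Gaps: 28, 35, 28, 28, 35 days — a mix of 28 and 35. Every date is a Monday.
Each is the 1st Monday of its month.
May 2015 — 1st Monday is 2015-05-04.
June 2015 — 1st Monday is 2015-06-01.
1st Monday of July 2015: 2015-07-06.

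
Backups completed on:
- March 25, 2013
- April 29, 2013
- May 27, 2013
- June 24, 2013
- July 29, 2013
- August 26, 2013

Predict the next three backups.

September 30, 2013; October 28, 2013; November 25, 2013

Every date is a Monday; gaps 35, 28, 28, 35, 28 days.
Each is the last Monday of its month (at least one falls on the 29th or later, ruling out '4th Monday').
September 2013 ends with Monday September 30, 2013.
Last Monday of October 2013: October 28, 2013.
November 2013 ends with Monday November 25, 2013.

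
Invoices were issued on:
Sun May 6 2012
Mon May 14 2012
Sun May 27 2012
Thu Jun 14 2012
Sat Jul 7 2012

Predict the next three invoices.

Sat Aug 4 2012, Thu Sep 6 2012, Sun Oct 14 2012

Intervals are 8, 13, 18, 23 days — an arithmetic progression with common difference 5.
Next gap: 28 days. Sat Jul 7 2012 + 28 days = Sat Aug 4 2012.
Next gap: 33 days. Sat Aug 4 2012 + 33 days = Thu Sep 6 2012.
Next gap: 38 days. Thu Sep 6 2012 + 38 days = Sun Oct 14 2012.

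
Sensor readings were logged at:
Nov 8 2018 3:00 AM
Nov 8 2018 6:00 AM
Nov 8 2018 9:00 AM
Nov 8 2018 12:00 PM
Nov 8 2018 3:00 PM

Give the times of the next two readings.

Nov 8 2018 6:00 PM, Nov 8 2018 9:00 PM

The interval is a steady 3 hours (3, 3, 3, 3).
Nov 8 2018 3:00 PM + 3 h = Nov 8 2018 6:00 PM.
Nov 8 2018 6:00 PM + 3 h = Nov 8 2018 9:00 PM.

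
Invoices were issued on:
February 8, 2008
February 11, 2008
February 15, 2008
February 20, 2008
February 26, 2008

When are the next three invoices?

The spacing grows by 1 each time: 3, 4, 5, 6 days.
Next gap: 7 days. February 26, 2008 + 7 days = March 4, 2008.
Next gap: 8 days. March 4, 2008 + 8 days = March 12, 2008.
Next gap: 9 days. March 12, 2008 + 9 days = March 21, 2008.

March 4, 2008; March 12, 2008; March 21, 2008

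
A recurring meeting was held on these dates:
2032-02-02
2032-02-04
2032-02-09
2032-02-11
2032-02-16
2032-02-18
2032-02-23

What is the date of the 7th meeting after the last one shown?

The gap pattern 2, 5, 2, 5, 2, 5 repeats every 2 events.
These are the Mondays and Wednesdays of each week.
Next Wednesday: 2032-02-25.
The following Monday is 2032-03-01.
The following Wednesday is 2032-03-03.
Next Monday: 2032-03-08.
The following Wednesday is 2032-03-10.
Next Monday: 2032-03-15.
Next Wednesday: 2032-03-17.

2032-03-17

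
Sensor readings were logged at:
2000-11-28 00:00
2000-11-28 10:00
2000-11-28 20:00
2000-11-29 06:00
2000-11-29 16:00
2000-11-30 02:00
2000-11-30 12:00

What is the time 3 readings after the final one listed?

The interval is a steady 10 hours (10, 10, 10, 10, 10, 10).
2000-11-30 12:00 + 10 h = 2000-11-30 22:00.
2000-11-30 22:00 + 10 h = 2000-12-01 08:00.
2000-12-01 08:00 + 10 h = 2000-12-01 18:00.

2000-12-01 18:00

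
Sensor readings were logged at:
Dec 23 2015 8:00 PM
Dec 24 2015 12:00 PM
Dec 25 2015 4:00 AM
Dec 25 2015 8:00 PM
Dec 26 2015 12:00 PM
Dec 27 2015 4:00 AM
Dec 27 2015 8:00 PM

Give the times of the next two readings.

Dec 28 2015 12:00 PM, Dec 29 2015 4:00 AM

Gaps: 16, 16, 16, 16, 16, 16 hours — each event is 16 hours after the previous one.
Dec 27 2015 8:00 PM + 16 h = Dec 28 2015 12:00 PM.
Dec 28 2015 12:00 PM + 16 h = Dec 29 2015 4:00 AM.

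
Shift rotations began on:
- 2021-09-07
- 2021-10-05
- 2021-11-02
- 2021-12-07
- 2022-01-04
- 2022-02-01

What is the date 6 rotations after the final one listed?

Gaps: 28, 28, 35, 28, 28 days — a mix of 28 and 35. Every date is a Tuesday.
Each is the 1st Tuesday of its month.
March 2022 — 1st Tuesday is 2022-03-01.
April 2022 — 1st Tuesday is 2022-04-05.
May 2022 — 1st Tuesday is 2022-05-03.
1st Tuesday of June 2022: 2022-06-07.
July 2022 — 1st Tuesday is 2022-07-05.
August 2022 — 1st Tuesday is 2022-08-02.

2022-08-02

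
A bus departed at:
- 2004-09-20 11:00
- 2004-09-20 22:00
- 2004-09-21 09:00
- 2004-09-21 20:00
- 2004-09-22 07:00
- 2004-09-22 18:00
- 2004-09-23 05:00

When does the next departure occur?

2004-09-23 16:00

Spacing: 11, 11, 11, 11, 11, 11 h — constant 11 h.
2004-09-23 05:00 + 11 h = 2004-09-23 16:00.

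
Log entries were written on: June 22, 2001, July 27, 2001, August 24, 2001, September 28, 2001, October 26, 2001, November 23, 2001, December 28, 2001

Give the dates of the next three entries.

January 25, 2002; February 22, 2002; March 22, 2002

All dates are Fridays, 35, 28, 35, 28, 28, 35 days apart.
Specifically, the 4th Friday of each month.
January 2002 — 4th Friday is January 25, 2002.
February 2002 — 4th Friday is February 22, 2002.
4th Friday of March 2002: March 22, 2002.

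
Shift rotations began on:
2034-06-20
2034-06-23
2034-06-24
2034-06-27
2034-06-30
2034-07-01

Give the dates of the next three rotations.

Every event lands on a Tuesday or Friday or Saturday (gaps cycle 3, 1, 3, 3, 1).
So the schedule is: every Tuesday, Friday and Saturday.
The following Tuesday is 2034-07-04.
The following Friday is 2034-07-07.
Next Saturday: 2034-07-08.

2034-07-04, 2034-07-07, 2034-07-08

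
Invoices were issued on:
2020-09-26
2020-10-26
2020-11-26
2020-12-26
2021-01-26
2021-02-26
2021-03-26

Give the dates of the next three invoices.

2021-04-26, 2021-05-26, 2021-06-26

Gaps: 30, 31, 30, 31, 31, 28 days — not constant. Every event is on the 26th of the month.
Pattern: the 26th of each month.
April 2021: 2021-04-26.
Next: May 2021 → 2021-05-26.
June 2021: 2021-06-26.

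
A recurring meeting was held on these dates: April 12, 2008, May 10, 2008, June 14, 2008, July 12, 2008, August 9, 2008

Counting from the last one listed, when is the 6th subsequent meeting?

February 14, 2009

These are Saturdays at 28- or 35-day spacing (28, 35, 28, 28).
The pattern: 2nd Saturday of the month.
September 2008 — 2nd Saturday is September 13, 2008.
October 2008 — 2nd Saturday is October 11, 2008.
2nd Saturday of November 2008: November 8, 2008.
December 2008 — 2nd Saturday is December 13, 2008.
2nd Saturday of January 2009: January 10, 2009.
February 2009 — 2nd Saturday is February 14, 2009.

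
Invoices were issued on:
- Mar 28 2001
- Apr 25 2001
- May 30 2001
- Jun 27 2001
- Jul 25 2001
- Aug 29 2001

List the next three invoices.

Sep 26 2001, Oct 31 2001, Nov 28 2001

These are Wednesdays with 28, 35, 28, 28, 35-day gaps.
Each is the final Wednesday of its month — May 30 2001 is past the 28th, so '4th Wednesday' doesn't fit.
Last Wednesday of September 2001: Sep 26 2001.
Last Wednesday of October 2001: Oct 31 2001.
November 2001 ends with Wednesday Nov 28 2001.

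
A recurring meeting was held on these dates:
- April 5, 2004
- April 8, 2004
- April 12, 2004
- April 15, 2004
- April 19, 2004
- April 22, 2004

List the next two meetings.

April 26, 2004; April 29, 2004

The gap pattern 3, 4, 3, 4, 3 repeats every 2 events.
These are the Mondays and Thursdays of each week.
Next Monday: April 26, 2004.
Next Thursday: April 29, 2004.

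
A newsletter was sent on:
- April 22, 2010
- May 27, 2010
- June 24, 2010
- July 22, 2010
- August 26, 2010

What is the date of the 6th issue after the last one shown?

February 24, 2011

These are Thursdays at 28- or 35-day spacing (35, 28, 28, 35).
The pattern: 4th Thursday of the month.
September 2010 — 4th Thursday is September 23, 2010.
4th Thursday of October 2010: October 28, 2010.
November 2010 — 4th Thursday is November 25, 2010.
4th Thursday of December 2010: December 23, 2010.
4th Thursday of January 2011: January 27, 2011.
4th Thursday of February 2011: February 24, 2011.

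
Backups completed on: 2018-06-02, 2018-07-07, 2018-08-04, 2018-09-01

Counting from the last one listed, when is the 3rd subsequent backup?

Gaps: 35, 28, 28 days — a mix of 28 and 35. Every date is a Saturday.
Each is the 1st Saturday of its month.
October 2018 — 1st Saturday is 2018-10-06.
November 2018 — 1st Saturday is 2018-11-03.
December 2018 — 1st Saturday is 2018-12-01.

2018-12-01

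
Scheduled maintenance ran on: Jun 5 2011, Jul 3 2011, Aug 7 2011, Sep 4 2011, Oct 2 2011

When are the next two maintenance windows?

All dates are Sundays, 28, 35, 28, 28 days apart.
Specifically, the 1st Sunday of each month.
November 2011 — 1st Sunday is Nov 6 2011.
1st Sunday of December 2011: Dec 4 2011.

Nov 6 2011, Dec 4 2011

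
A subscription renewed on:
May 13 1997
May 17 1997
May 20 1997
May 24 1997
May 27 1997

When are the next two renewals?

Gaps: 4, 3, 4, 3 days — not constant, but cyclic with period 2.
The events fall on every Tuesday and Saturday.
The following Saturday is May 31 1997.
The following Tuesday is Jun 3 1997.

May 31 1997, Jun 3 1997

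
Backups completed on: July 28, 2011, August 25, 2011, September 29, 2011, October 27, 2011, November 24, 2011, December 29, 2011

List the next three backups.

Every date is a Thursday; gaps 28, 35, 28, 28, 35 days.
Each is the last Thursday of its month (at least one falls on the 29th or later, ruling out '4th Thursday').
Last Thursday of January 2012: January 26, 2012.
February 2012 ends with Thursday February 23, 2012.
March 2012 ends with Thursday March 29, 2012.

January 26, 2012; February 23, 2012; March 29, 2012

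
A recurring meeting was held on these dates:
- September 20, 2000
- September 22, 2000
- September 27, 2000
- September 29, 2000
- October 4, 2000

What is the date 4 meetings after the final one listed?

Every event lands on a Wednesday or Friday (gaps cycle 2, 5, 2, 5).
So the schedule is: every Wednesday and Friday.
Next Friday: October 6, 2000.
The following Wednesday is October 11, 2000.
The following Friday is October 13, 2000.
The following Wednesday is October 18, 2000.

October 18, 2000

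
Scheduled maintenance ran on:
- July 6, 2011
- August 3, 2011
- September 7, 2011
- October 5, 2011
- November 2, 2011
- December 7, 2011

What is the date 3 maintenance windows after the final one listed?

Gaps: 28, 35, 28, 28, 35 days — a mix of 28 and 35. Every date is a Wednesday.
Each is the 1st Wednesday of its month.
January 2012 — 1st Wednesday is January 4, 2012.
February 2012 — 1st Wednesday is February 1, 2012.
1st Wednesday of March 2012: March 7, 2012.

March 7, 2012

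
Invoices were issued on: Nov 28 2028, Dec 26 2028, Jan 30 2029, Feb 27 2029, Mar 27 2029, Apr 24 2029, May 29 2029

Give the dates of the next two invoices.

Jun 26 2029, Jul 31 2029

These are Tuesdays with 28, 35, 28, 28, 28, 35-day gaps.
Each is the final Tuesday of its month — Jan 30 2029 is past the 28th, so '4th Tuesday' doesn't fit.
June 2029 ends with Tuesday Jun 26 2029.
July 2029 ends with Tuesday Jul 31 2029.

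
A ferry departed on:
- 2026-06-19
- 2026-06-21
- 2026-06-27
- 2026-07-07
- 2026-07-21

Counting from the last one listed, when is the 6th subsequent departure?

Intervals are 2, 6, 10, 14 days — an arithmetic progression with common difference 4.
Next gap: 18 days. 2026-07-21 + 18 days = 2026-08-08.
Next gap: 22 days. 2026-08-08 + 22 days = 2026-08-30.
Next gap: 26 days. 2026-08-30 + 26 days = 2026-09-25.
Next gap: 30 days. 2026-09-25 + 30 days = 2026-10-25.
Next gap: 34 days. 2026-10-25 + 34 days = 2026-11-28.
Next gap: 38 days. 2026-11-28 + 38 days = 2027-01-05.

2027-01-05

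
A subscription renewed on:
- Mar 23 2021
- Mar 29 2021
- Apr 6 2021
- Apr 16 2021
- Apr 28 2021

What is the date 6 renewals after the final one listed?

Gaps: 6, 8, 10, 12 days — each gap is 2 larger than the previous one.
Next gap: 14 days. Apr 28 2021 + 14 days = May 12 2021.
Next gap: 16 days. May 12 2021 + 16 days = May 28 2021.
Next gap: 18 days. May 28 2021 + 18 days = Jun 15 2021.
Next gap: 20 days. Jun 15 2021 + 20 days = Jul 5 2021.
Next gap: 22 days. Jul 5 2021 + 22 days = Jul 27 2021.
Next gap: 24 days. Jul 27 2021 + 24 days = Aug 20 2021.

Aug 20 2021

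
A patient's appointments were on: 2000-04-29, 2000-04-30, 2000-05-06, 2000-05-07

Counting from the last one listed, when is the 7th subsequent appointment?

2000-06-03

Every event lands on a Saturday or Sunday (gaps cycle 1, 6, 1).
So the schedule is: every Saturday and Sunday.
Next Saturday: 2000-05-13.
Next Sunday: 2000-05-14.
Next Saturday: 2000-05-20.
The following Sunday is 2000-05-21.
The following Saturday is 2000-05-27.
Next Sunday: 2000-05-28.
The following Saturday is 2000-06-03.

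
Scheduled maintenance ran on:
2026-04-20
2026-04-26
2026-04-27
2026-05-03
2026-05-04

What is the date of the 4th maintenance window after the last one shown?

2026-05-18

Every event lands on a Monday or Sunday (gaps cycle 6, 1, 6, 1).
So the schedule is: every Monday and Sunday.
Next Sunday: 2026-05-10.
Next Monday: 2026-05-11.
Next Sunday: 2026-05-17.
Next Monday: 2026-05-18.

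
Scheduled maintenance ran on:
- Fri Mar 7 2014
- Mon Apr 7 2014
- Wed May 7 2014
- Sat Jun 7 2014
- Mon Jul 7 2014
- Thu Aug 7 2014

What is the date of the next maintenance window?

The day-of-month is always 7 (31, 30, 31, 30, 31 days between events).
So this recurs on the 7th of each month.
Next: September 2014 → Sun Sep 7 2014.

Sun Sep 7 2014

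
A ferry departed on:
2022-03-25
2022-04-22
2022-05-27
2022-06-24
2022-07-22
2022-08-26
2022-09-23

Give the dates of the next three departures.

2022-10-28, 2022-11-25, 2022-12-23

These are Fridays at 28- or 35-day spacing (28, 35, 28, 28, 35, 28).
The pattern: 4th Friday of the month.
4th Friday of October 2022: 2022-10-28.
November 2022 — 4th Friday is 2022-11-25.
4th Friday of December 2022: 2022-12-23.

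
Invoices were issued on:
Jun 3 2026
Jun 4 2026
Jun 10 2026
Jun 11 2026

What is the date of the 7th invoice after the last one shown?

The gap pattern 1, 6, 1 repeats every 2 events.
These are the Wednesdays and Thursdays of each week.
The following Wednesday is Jun 17 2026.
Next Thursday: Jun 18 2026.
Next Wednesday: Jun 24 2026.
The following Thursday is Jun 25 2026.
The following Wednesday is Jul 1 2026.
Next Thursday: Jul 2 2026.
Next Wednesday: Jul 8 2026.

Jul 8 2026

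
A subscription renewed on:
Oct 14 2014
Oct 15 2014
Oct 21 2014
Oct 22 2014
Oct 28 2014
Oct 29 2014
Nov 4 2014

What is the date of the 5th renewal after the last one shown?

Nov 19 2014

Gaps: 1, 6, 1, 6, 1, 6 days — not constant, but cyclic with period 2.
The events fall on every Tuesday and Wednesday.
The following Wednesday is Nov 5 2014.
The following Tuesday is Nov 11 2014.
The following Wednesday is Nov 12 2014.
Next Tuesday: Nov 18 2014.
Next Wednesday: Nov 19 2014.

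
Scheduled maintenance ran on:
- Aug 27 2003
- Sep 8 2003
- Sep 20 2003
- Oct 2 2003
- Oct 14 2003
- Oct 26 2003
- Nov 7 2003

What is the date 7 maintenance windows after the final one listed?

Jan 30 2004

Every event comes 12 days after the last (12, 12, 12, 12, 12, 12).
Nov 7 2003 + 12 days = Nov 19 2003.
Nov 19 2003 + 12 days = Dec 1 2003.
Dec 1 2003 + 12 days = Dec 13 2003.
Dec 13 2003 + 12 days = Dec 25 2003.
Dec 25 2003 + 12 days = Jan 6 2004.
Jan 6 2004 + 12 days = Jan 18 2004.
Jan 18 2004 + 12 days = Jan 30 2004.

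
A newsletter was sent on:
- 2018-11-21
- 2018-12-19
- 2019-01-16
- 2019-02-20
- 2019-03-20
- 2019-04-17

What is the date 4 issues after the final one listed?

2019-08-21

All dates are Wednesdays, 28, 28, 35, 28, 28 days apart.
Specifically, the 3rd Wednesday of each month.
3rd Wednesday of May 2019: 2019-05-15.
June 2019 — 3rd Wednesday is 2019-06-19.
July 2019 — 3rd Wednesday is 2019-07-17.
August 2019 — 3rd Wednesday is 2019-08-21.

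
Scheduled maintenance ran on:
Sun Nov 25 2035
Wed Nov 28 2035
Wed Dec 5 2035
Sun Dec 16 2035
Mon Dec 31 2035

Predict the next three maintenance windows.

The spacing grows by 4 each time: 3, 7, 11, 15 days.
Next gap: 19 days. Mon Dec 31 2035 + 19 days = Sat Jan 19 2036.
Next gap: 23 days. Sat Jan 19 2036 + 23 days = Mon Feb 11 2036.
Next gap: 27 days. Mon Feb 11 2036 + 27 days = Sun Mar 9 2036.

Sat Jan 19 2036, Mon Feb 11 2036, Sun Mar 9 2036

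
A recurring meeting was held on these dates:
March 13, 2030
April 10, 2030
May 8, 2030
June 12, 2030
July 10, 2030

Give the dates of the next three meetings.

August 14, 2030; September 11, 2030; October 9, 2030

These are Wednesdays at 28- or 35-day spacing (28, 28, 35, 28).
The pattern: 2nd Wednesday of the month.
2nd Wednesday of August 2030: August 14, 2030.
2nd Wednesday of September 2030: September 11, 2030.
October 2030 — 2nd Wednesday is October 9, 2030.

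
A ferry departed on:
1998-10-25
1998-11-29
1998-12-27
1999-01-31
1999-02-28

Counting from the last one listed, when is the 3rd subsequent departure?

These are Sundays with 35, 28, 35, 28-day gaps.
Each is the final Sunday of its month — 1998-11-29 is past the 28th, so '4th Sunday' doesn't fit.
Last Sunday of March 1999: 1999-03-28.
April 1999 ends with Sunday 1999-04-25.
May 1999 ends with Sunday 1999-05-30.

1999-05-30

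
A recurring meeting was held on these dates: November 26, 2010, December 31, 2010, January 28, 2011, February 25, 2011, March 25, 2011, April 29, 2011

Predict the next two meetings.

May 27, 2011; June 24, 2011

Every date is a Friday; gaps 35, 28, 28, 28, 35 days.
Each is the last Friday of its month (at least one falls on the 29th or later, ruling out '4th Friday').
Last Friday of May 2011: May 27, 2011.
Last Friday of June 2011: June 24, 2011.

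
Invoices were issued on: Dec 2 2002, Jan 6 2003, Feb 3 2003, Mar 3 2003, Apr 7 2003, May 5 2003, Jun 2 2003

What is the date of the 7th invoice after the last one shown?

These are Mondays at 28- or 35-day spacing (35, 28, 28, 35, 28, 28).
The pattern: 1st Monday of the month.
1st Monday of July 2003: Jul 7 2003.
1st Monday of August 2003: Aug 4 2003.
1st Monday of September 2003: Sep 1 2003.
1st Monday of October 2003: Oct 6 2003.
1st Monday of November 2003: Nov 3 2003.
December 2003 — 1st Monday is Dec 1 2003.
January 2004 — 1st Monday is Jan 5 2004.

Jan 5 2004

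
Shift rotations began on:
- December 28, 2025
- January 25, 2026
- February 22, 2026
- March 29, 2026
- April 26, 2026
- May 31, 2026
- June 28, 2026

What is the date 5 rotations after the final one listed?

November 29, 2026

All Sundays; the gaps (28, 28, 35, 28, 35, 28) vary with month length.
This is the last Sunday of each month.
July 2026 ends with Sunday July 26, 2026.
Last Sunday of August 2026: August 30, 2026.
Last Sunday of September 2026: September 27, 2026.
October 2026 ends with Sunday October 25, 2026.
November 2026 ends with Sunday November 29, 2026.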